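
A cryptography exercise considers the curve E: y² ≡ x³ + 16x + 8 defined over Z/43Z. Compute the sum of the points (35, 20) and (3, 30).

(14, 3)

(35, 20) + (3, 30). λ = (30 - 20)/(3 - 35) ≡ 10/11 mod 43. 11⁻¹ ≡ 4 (mod 43), so λ ≡ 40.
  x = λ² - 35 - 3 = 1600 - 38 ≡ 14; y = λ·(35 - 14) - 20 ≡ 3. → (14, 3)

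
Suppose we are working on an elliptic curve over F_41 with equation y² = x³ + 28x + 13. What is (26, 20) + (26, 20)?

tangent at (26, 20): λ = (3·26² + 28)/(2·20) ≡ 6/40. 40⁻¹ ≡ 40 (mod 41) since 40·40 = 1600 ≡ 1, so λ ≡ 6·40 ≡ 35.
  x = λ² - 26 - 26 = 1225 - 52 ≡ 25; y = λ·(26 - 25) - 20 ≡ 15. → (25, 15)

(25, 15)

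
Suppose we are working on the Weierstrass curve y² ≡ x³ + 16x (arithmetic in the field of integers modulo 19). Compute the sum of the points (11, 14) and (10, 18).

(11, 14) + (10, 18). λ = (18 - 14)/(10 - 11) ≡ 4/18 mod 19. 18⁻¹ ≡ 18 (mod 19), so λ ≡ 15.
  x = λ² - 11 - 10 = 225 - 21 ≡ 14; y = λ·(11 - 14) - 14 ≡ 17. → (14, 17)

(14, 17)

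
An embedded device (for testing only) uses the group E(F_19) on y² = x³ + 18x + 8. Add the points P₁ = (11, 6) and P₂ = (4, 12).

(11, 6) + (4, 12). λ = (12 - 6)/(4 - 11) ≡ 6/12 mod 19. 12⁻¹ ≡ 8 (mod 19) since 12·8 = 96 ≡ 1, so λ ≡ 10.
  x = λ² - 11 - 4 = 100 - 15 ≡ 9; y = λ·(11 - 9) - 6 ≡ 14. → (9, 14)

(9, 14)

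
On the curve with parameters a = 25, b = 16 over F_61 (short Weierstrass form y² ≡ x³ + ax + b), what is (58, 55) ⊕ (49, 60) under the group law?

(1, 15)

(58, 55) + (49, 60). λ = (60 - 55)/(49 - 58) ≡ 5/52 mod 61. 52⁻¹ ≡ 27 (mod 61) since 52·27 = 1404 ≡ 1, so λ ≡ 13.
  x = λ² - 58 - 49 = 169 - 107 ≡ 1; y = λ·(58 - 1) - 55 ≡ 15. → (1, 15)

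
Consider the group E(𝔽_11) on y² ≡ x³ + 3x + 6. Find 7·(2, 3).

Write G = (2, 3).
Double-and-add on 7 = (111)₂. Start with G = (2, 3) for the leading 1-bit.
double: tangent at (2, 3): λ = (3·2² + 3)/(2·3) ≡ 4/6. 6⁻¹ ≡ 2 (mod 11) since 6·2 = 12 ≡ 1, so λ ≡ 4·2 ≡ 8.
  x = λ² - 2 - 2 = 64 - 4 ≡ 5; y = λ·(2 - 5) - 3 ≡ 6. → (5, 6)
add G: (5, 6) + (2, 3). λ = (3 - 6)/(2 - 5) ≡ 8/8 mod 11. 8⁻¹ ≡ 7 (mod 11) since 8·7 = 56 ≡ 1, so λ ≡ 1.
  x = λ² - 5 - 2 = 1 - 7 ≡ 5; y = λ·(5 - 5) - 6 ≡ 5. → (5, 5)
double: tangent at (5, 5): λ = (3·5² + 3)/(2·5) ≡ 1/10. 10⁻¹ ≡ 10 (mod 11), so λ ≡ 1·10 ≡ 10.
  x = λ² - 5 - 5 = 100 - 10 ≡ 2; y = λ·(5 - 2) - 5 ≡ 3. → (2, 3)
add G: tangent at (2, 3): λ = (3·2² + 3)/(2·3) ≡ 4/6. 6⁻¹ ≡ 2 (mod 11) since 6·2 = 12 ≡ 1, so λ ≡ 4·2 ≡ 8.
  x = λ² - 2 - 2 = 64 - 4 ≡ 5; y = λ·(2 - 5) - 3 ≡ 6. → (5, 6)

(5, 6)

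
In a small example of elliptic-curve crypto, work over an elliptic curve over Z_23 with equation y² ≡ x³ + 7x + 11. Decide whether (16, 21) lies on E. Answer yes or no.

y² = 21² ≡ 4; x³ + 7x + 11 = 4219 ≡ 10 (mod 23). 4 ≠ 10.

no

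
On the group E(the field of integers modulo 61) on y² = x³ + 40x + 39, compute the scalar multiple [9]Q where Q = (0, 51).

(45, 0)

Repeated addition: build up to 9Q.
2Q: tangent at (0, 51): λ = (3·0² + 40)/(2·51) ≡ 40/41. 41⁻¹ ≡ 3 (mod 61), so λ ≡ 40·3 ≡ 59.
  x = λ² - 0 - 0 = 3481 - 0 ≡ 4; y = λ·(0 - 4) - 51 ≡ 18. → (4, 18)
3Q: (4, 18) + (0, 51). λ = (51 - 18)/(0 - 4) ≡ 33/57 mod 61. 57⁻¹ ≡ 15 (mod 61), so λ ≡ 7.
  x = λ² - 4 - 0 = 49 - 4 ≡ 45; y = λ·(4 - 45) - 18 ≡ 0. → (45, 0)
4Q: (45, 0) + (0, 51). λ = (51 - 0)/(0 - 45) ≡ 51/16 mod 61. 16⁻¹ ≡ 42 (mod 61), so λ ≡ 7.
  x = λ² - 45 - 0 = 49 - 45 ≡ 4; y = λ·(45 - 4) - 0 ≡ 43. → (4, 43)
5Q: (4, 43) + (0, 51). λ = (51 - 43)/(0 - 4) ≡ 8/57 mod 61. 57⁻¹ ≡ 15 (mod 61), so λ ≡ 59.
  x = λ² - 4 - 0 = 3481 - 4 ≡ 0; y = λ·(4 - 0) - 43 ≡ 10. → (0, 10)
6Q: (0, 10) + (0, 51): same x and y₁ ≡ -y₂, so the sum is O.
7Q: O + (0, 51) = (0, 51) (identity).
8Q: tangent at (0, 51): λ = (3·0² + 40)/(2·51) ≡ 40/41. 41⁻¹ ≡ 3 (mod 61), so λ ≡ 40·3 ≡ 59.
  x = λ² - 0 - 0 = 3481 - 0 ≡ 4; y = λ·(0 - 4) - 51 ≡ 18. → (4, 18)
9Q: (4, 18) + (0, 51). λ = (51 - 18)/(0 - 4) ≡ 33/57 mod 61. 57⁻¹ ≡ 15 (mod 61), so λ ≡ 7.
  x = λ² - 4 - 0 = 49 - 4 ≡ 45; y = λ·(4 - 45) - 18 ≡ 0. → (45, 0)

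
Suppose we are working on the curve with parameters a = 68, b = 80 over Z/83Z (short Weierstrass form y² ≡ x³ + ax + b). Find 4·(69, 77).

(43, 3)

Write G = (69, 77).
Repeated addition: build up to 4G.
2G: tangent at (69, 77): λ = (3·69² + 68)/(2·77) ≡ 75/71. 71⁻¹ ≡ 76 (mod 83), so λ ≡ 75·76 ≡ 56.
  x = λ² - 69 - 69 = 3136 - 138 ≡ 10; y = λ·(69 - 10) - 77 ≡ 73. → (10, 73)
3G: (10, 73) + (69, 77). λ = (77 - 73)/(69 - 10) ≡ 4/59 mod 83. 59⁻¹ ≡ 38 (mod 83) since 59·38 = 2242 ≡ 1, so λ ≡ 69.
  x = λ² - 10 - 69 = 4761 - 79 ≡ 34; y = λ·(10 - 34) - 73 ≡ 14. → (34, 14)
4G: (34, 14) + (69, 77). λ = (77 - 14)/(69 - 34) ≡ 63/35 mod 83. 35⁻¹ ≡ 19 (mod 83) since 35·19 = 665 ≡ 1, so λ ≡ 35.
  x = λ² - 34 - 69 = 1225 - 103 ≡ 43; y = λ·(34 - 43) - 14 ≡ 3. → (43, 3)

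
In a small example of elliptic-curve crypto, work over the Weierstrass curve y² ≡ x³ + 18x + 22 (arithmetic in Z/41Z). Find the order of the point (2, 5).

2P: tangent at (2, 5): λ = (3·2² + 18)/(2·5) ≡ 30/10. 10⁻¹ ≡ 37 (mod 41), so λ ≡ 30·37 ≡ 3.
  x = λ² - 2 - 2 = 9 - 4 ≡ 5; y = λ·(2 - 5) - 5 ≡ 27. → (5, 27)
3P: (5, 27) + (2, 5). λ = (5 - 27)/(2 - 5) ≡ 19/38 mod 41. 38⁻¹ ≡ 27 (mod 41) since 38·27 = 1026 ≡ 1, so λ ≡ 21.
  x = λ² - 5 - 2 = 441 - 7 ≡ 24; y = λ·(5 - 24) - 27 ≡ 25. → (24, 25)
4P: (24, 25) + (2, 5). λ = (5 - 25)/(2 - 24) ≡ 21/19 mod 41. 19⁻¹ ≡ 13 (mod 41), so λ ≡ 27.
  x = λ² - 24 - 2 = 729 - 26 ≡ 6; y = λ·(24 - 6) - 25 ≡ 10. → (6, 10)
5P: (6, 10) + (2, 5). λ = (5 - 10)/(2 - 6) ≡ 36/37 mod 41. 37⁻¹ ≡ 10 (mod 41), so λ ≡ 32.
  x = λ² - 6 - 2 = 1024 - 8 ≡ 32; y = λ·(6 - 32) - 10 ≡ 19. → (32, 19)
6P: (32, 19) + (2, 5). λ = (5 - 19)/(2 - 32) ≡ 27/11 mod 41. 11⁻¹ ≡ 15 (mod 41) since 11·15 = 165 ≡ 1, so λ ≡ 36.
  x = λ² - 32 - 2 = 1296 - 34 ≡ 32; y = λ·(32 - 32) - 19 ≡ 22. → (32, 22)
7P: (32, 22) + (2, 5). λ = (5 - 22)/(2 - 32) ≡ 24/11 mod 41. 11⁻¹ ≡ 15 (mod 41), so λ ≡ 32.
  x = λ² - 32 - 2 = 1024 - 34 ≡ 6; y = λ·(32 - 6) - 22 ≡ 31. → (6, 31)
8P: (6, 31) + (2, 5). λ = (5 - 31)/(2 - 6) ≡ 15/37 mod 41. 37⁻¹ ≡ 10 (mod 41), so λ ≡ 27.
  x = λ² - 6 - 2 = 729 - 8 ≡ 24; y = λ·(6 - 24) - 31 ≡ 16. → (24, 16)
9P: (24, 16) + (2, 5). λ = (5 - 16)/(2 - 24) ≡ 30/19 mod 41. 19⁻¹ ≡ 13 (mod 41), so λ ≡ 21.
  x = λ² - 24 - 2 = 441 - 26 ≡ 5; y = λ·(24 - 5) - 16 ≡ 14. → (5, 14)
10P: (5, 14) + (2, 5). λ = (5 - 14)/(2 - 5) ≡ 32/38 mod 41. 38⁻¹ ≡ 27 (mod 41), so λ ≡ 3.
  x = λ² - 5 - 2 = 9 - 7 ≡ 2; y = λ·(5 - 2) - 14 ≡ 36. → (2, 36)
11P: (2, 36) + (2, 5): same x and y₁ ≡ -y₂, so the sum is the point at infinity.
11P = the point at infinity, so the order is 11.

11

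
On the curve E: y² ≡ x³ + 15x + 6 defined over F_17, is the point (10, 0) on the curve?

y² = 0² ≡ 0; x³ + 15x + 6 = 1156 ≡ 0 (mod 17). 0 = 0.

yes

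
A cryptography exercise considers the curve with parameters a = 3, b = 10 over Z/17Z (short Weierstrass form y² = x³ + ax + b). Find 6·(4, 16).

(8, 6)

Write Q = (4, 16).
Repeated addition: build up to 6Q.
2Q: tangent at (4, 16): λ = (3·4² + 3)/(2·16) ≡ 0/15. 15⁻¹ ≡ 8 (mod 17) since 15·8 = 120 ≡ 1, so λ ≡ 0·8 ≡ 0.
  x = λ² - 4 - 4 = 0 - 8 ≡ 9; y = λ·(4 - 9) - 16 ≡ 1. → (9, 1)
3Q: (9, 1) + (4, 16). λ = (16 - 1)/(4 - 9) ≡ 15/12 mod 17. 12⁻¹ ≡ 10 (mod 17), so λ ≡ 14.
  x = λ² - 9 - 4 = 196 - 13 ≡ 13; y = λ·(9 - 13) - 1 ≡ 11. → (13, 11)
4Q: (13, 11) + (4, 16). λ = (16 - 11)/(4 - 13) ≡ 5/8 mod 17. 8⁻¹ ≡ 15 (mod 17), so λ ≡ 7.
  x = λ² - 13 - 4 = 49 - 17 ≡ 15; y = λ·(13 - 15) - 11 ≡ 9. → (15, 9)
5Q: (15, 9) + (4, 16). λ = (16 - 9)/(4 - 15) ≡ 7/6 mod 17. 6⁻¹ ≡ 3 (mod 17), so λ ≡ 4.
  x = λ² - 15 - 4 = 16 - 19 ≡ 14; y = λ·(15 - 14) - 9 ≡ 12. → (14, 12)
6Q: (14, 12) + (4, 16). λ = (16 - 12)/(4 - 14) ≡ 4/7 mod 17. 7⁻¹ ≡ 5 (mod 17), so λ ≡ 3.
  x = λ² - 14 - 4 = 9 - 18 ≡ 8; y = λ·(14 - 8) - 12 ≡ 6. → (8, 6)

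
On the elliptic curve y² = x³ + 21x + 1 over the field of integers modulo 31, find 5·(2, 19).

Write Q = (2, 19).
Double-and-add on 5 = (101)₂. Start with Q = (2, 19) for the leading 1-bit.
double: tangent at (2, 19): λ = (3·2² + 21)/(2·19) ≡ 2/7. 7⁻¹ ≡ 9 (mod 31), so λ ≡ 2·9 ≡ 18.
  x = λ² - 2 - 2 = 324 - 4 ≡ 10; y = λ·(2 - 10) - 19 ≡ 23. → (10, 23)
double: tangent at (10, 23): λ = (3·10² + 21)/(2·23) ≡ 11/15. 15⁻¹ ≡ 29 (mod 31), so λ ≡ 11·29 ≡ 9.
  x = λ² - 10 - 10 = 81 - 20 ≡ 30; y = λ·(10 - 30) - 23 ≡ 14. → (30, 14)
add Q: (30, 14) + (2, 19). λ = (19 - 14)/(2 - 30) ≡ 5/3 mod 31. 3⁻¹ ≡ 21 (mod 31), so λ ≡ 12.
  x = λ² - 30 - 2 = 144 - 32 ≡ 19; y = λ·(30 - 19) - 14 ≡ 25. → (19, 25)

(19, 25)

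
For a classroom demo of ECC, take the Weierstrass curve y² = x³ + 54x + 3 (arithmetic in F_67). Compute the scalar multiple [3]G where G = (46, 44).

(39, 18)

Repeated addition: build up to 3G.
2G: tangent at (46, 44): λ = (3·46² + 54)/(2·44) ≡ 37/21. 21⁻¹ ≡ 16 (mod 67), so λ ≡ 37·16 ≡ 56.
  x = λ² - 46 - 46 = 3136 - 92 ≡ 29; y = λ·(46 - 29) - 44 ≡ 37. → (29, 37)
3G: (29, 37) + (46, 44). λ = (44 - 37)/(46 - 29) ≡ 7/17 mod 67. 17⁻¹ ≡ 4 (mod 67), so λ ≡ 28.
  x = λ² - 29 - 46 = 784 - 75 ≡ 39; y = λ·(29 - 39) - 37 ≡ 18. → (39, 18)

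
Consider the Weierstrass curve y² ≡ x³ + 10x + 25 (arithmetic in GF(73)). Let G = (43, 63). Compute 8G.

Double-and-add on 8 = (1000)₂. Start with G = (43, 63) for the leading 1-bit.
double: tangent at (43, 63): λ = (3·43² + 10)/(2·63) ≡ 9/53. 53⁻¹ ≡ 62 (mod 73) since 53·62 = 3286 ≡ 1, so λ ≡ 9·62 ≡ 47.
  x = λ² - 43 - 43 = 2209 - 86 ≡ 6; y = λ·(43 - 6) - 63 ≡ 70. → (6, 70)
double: tangent at (6, 70): λ = (3·6² + 10)/(2·70) ≡ 45/67. 67⁻¹ ≡ 12 (mod 73), so λ ≡ 45·12 ≡ 29.
  x = λ² - 6 - 6 = 841 - 12 ≡ 26; y = λ·(6 - 26) - 70 ≡ 7. → (26, 7)
double: tangent at (26, 7): λ = (3·26² + 10)/(2·7) ≡ 67/14. 14⁻¹ ≡ 47 (mod 73) since 14·47 = 658 ≡ 1, so λ ≡ 67·47 ≡ 10.
  x = λ² - 26 - 26 = 100 - 52 ≡ 48; y = λ·(26 - 48) - 7 ≡ 65. → (48, 65)

(48, 65)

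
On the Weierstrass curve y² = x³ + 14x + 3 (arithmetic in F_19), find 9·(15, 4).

Write P = (15, 4).
Repeated addition: build up to 9P.
2P: tangent at (15, 4): λ = (3·15² + 14)/(2·4) ≡ 5/8. 8⁻¹ ≡ 12 (mod 19) since 8·12 = 96 ≡ 1, so λ ≡ 5·12 ≡ 3.
  x = λ² - 15 - 15 = 9 - 30 ≡ 17; y = λ·(15 - 17) - 4 ≡ 9. → (17, 9)
3P: (17, 9) + (15, 4). λ = (4 - 9)/(15 - 17) ≡ 14/17 mod 19. 17⁻¹ ≡ 9 (mod 19) since 17·9 = 153 ≡ 1, so λ ≡ 12.
  x = λ² - 17 - 15 = 144 - 32 ≡ 17; y = λ·(17 - 17) - 9 ≡ 10. → (17, 10)
4P: (17, 10) + (15, 4). λ = (4 - 10)/(15 - 17) ≡ 13/17 mod 19. 17⁻¹ ≡ 9 (mod 19), so λ ≡ 3.
  x = λ² - 17 - 15 = 9 - 32 ≡ 15; y = λ·(17 - 15) - 10 ≡ 15. → (15, 15)
5P: (15, 15) + (15, 4): same x and y₁ ≡ -y₂, so the sum is O.
6P: O + (15, 4) = (15, 4) (identity).
7P: tangent at (15, 4): λ = (3·15² + 14)/(2·4) ≡ 5/8. 8⁻¹ ≡ 12 (mod 19), so λ ≡ 5·12 ≡ 3.
  x = λ² - 15 - 15 = 9 - 30 ≡ 17; y = λ·(15 - 17) - 4 ≡ 9. → (17, 9)
8P: (17, 9) + (15, 4). λ = (4 - 9)/(15 - 17) ≡ 14/17 mod 19. 17⁻¹ ≡ 9 (mod 19) since 17·9 = 153 ≡ 1, so λ ≡ 12.
  x = λ² - 17 - 15 = 144 - 32 ≡ 17; y = λ·(17 - 17) - 9 ≡ 10. → (17, 10)
9P: (17, 10) + (15, 4). λ = (4 - 10)/(15 - 17) ≡ 13/17 mod 19. 17⁻¹ ≡ 9 (mod 19) since 17·9 = 153 ≡ 1, so λ ≡ 3.
  x = λ² - 17 - 15 = 9 - 32 ≡ 15; y = λ·(17 - 15) - 10 ≡ 15. → (15, 15)

(15, 15)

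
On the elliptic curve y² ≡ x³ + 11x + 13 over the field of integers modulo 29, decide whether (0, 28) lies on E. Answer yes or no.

no

y² = 28² ≡ 1; x³ + 11x + 13 = 13 ≡ 13 (mod 29). 1 ≠ 13.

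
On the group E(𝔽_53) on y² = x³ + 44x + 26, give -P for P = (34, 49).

-(34, 49) = (34, -49 mod 53) = (34, 4).

(34, 4)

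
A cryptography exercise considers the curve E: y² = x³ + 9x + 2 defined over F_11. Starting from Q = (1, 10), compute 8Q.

Repeated addition: build up to 8Q.
2Q: tangent at (1, 10): λ = (3·1² + 9)/(2·10) ≡ 1/9. 9⁻¹ ≡ 5 (mod 11), so λ ≡ 1·5 ≡ 5.
  x = λ² - 1 - 1 = 25 - 2 ≡ 1; y = λ·(1 - 1) - 10 ≡ 1. → (1, 1)
3Q: (1, 1) + (1, 10): same x and y₁ ≡ -y₂, so the sum is O.
4Q: O + (1, 10) = (1, 10) (identity).
5Q: tangent at (1, 10): λ = (3·1² + 9)/(2·10) ≡ 1/9. 9⁻¹ ≡ 5 (mod 11) since 9·5 = 45 ≡ 1, so λ ≡ 1·5 ≡ 5.
  x = λ² - 1 - 1 = 25 - 2 ≡ 1; y = λ·(1 - 1) - 10 ≡ 1. → (1, 1)
6Q: (1, 1) + (1, 10): same x and y₁ ≡ -y₂, so the sum is O.
7Q: O + (1, 10) = (1, 10) (identity).
8Q: tangent at (1, 10): λ = (3·1² + 9)/(2·10) ≡ 1/9. 9⁻¹ ≡ 5 (mod 11), so λ ≡ 1·5 ≡ 5.
  x = λ² - 1 - 1 = 25 - 2 ≡ 1; y = λ·(1 - 1) - 10 ≡ 1. → (1, 1)

(1, 1)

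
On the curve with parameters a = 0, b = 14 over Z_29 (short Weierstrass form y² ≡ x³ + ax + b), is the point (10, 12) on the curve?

y² = 12² ≡ 28; x³ + 0x + 14 = 1014 ≡ 28 (mod 29). 28 = 28.

yes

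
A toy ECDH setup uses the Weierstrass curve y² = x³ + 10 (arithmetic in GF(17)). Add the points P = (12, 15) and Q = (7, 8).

(12, 15) + (7, 8). λ = (8 - 15)/(7 - 12) ≡ 10/12 mod 17. 12⁻¹ ≡ 10 (mod 17), so λ ≡ 15.
  x = λ² - 12 - 7 = 225 - 19 ≡ 2; y = λ·(12 - 2) - 15 ≡ 16. → (2, 16)

(2, 16)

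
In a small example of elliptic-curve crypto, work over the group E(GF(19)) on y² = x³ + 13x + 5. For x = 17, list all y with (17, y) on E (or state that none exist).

3, 16

x³ + 13x + 5 = 5139 ≡ 9 (mod 19).
Square roots of 9 mod 19: 3 and 16 (since 3² = 9 ≡ 9).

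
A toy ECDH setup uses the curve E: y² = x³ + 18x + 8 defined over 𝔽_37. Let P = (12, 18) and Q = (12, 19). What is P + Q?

O

The two points share x = 12 and their y-coordinates satisfy 18 + 19 ≡ 0 (mod 37), so they are inverses. Their sum is O.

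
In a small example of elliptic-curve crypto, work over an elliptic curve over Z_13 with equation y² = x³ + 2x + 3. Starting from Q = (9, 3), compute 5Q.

Repeated addition: build up to 5Q.
2Q: tangent at (9, 3): λ = (3·9² + 2)/(2·3) ≡ 11/6. 6⁻¹ ≡ 11 (mod 13), so λ ≡ 11·11 ≡ 4.
  x = λ² - 9 - 9 = 16 - 18 ≡ 11; y = λ·(9 - 11) - 3 ≡ 2. → (11, 2)
3Q: (11, 2) + (9, 3). λ = (3 - 2)/(9 - 11) ≡ 1/11 mod 13. 11⁻¹ ≡ 6 (mod 13), so λ ≡ 6.
  x = λ² - 11 - 9 = 36 - 20 ≡ 3; y = λ·(11 - 3) - 2 ≡ 7. → (3, 7)
4Q: (3, 7) + (9, 3). λ = (3 - 7)/(9 - 3) ≡ 9/6 mod 13. 6⁻¹ ≡ 11 (mod 13), so λ ≡ 8.
  x = λ² - 3 - 9 = 64 - 12 ≡ 0; y = λ·(3 - 0) - 7 ≡ 4. → (0, 4)
5Q: (0, 4) + (9, 3). λ = (3 - 4)/(9 - 0) ≡ 12/9 mod 13. 9⁻¹ ≡ 3 (mod 13), so λ ≡ 10.
  x = λ² - 0 - 9 = 100 - 9 ≡ 0; y = λ·(0 - 0) - 4 ≡ 9. → (0, 9)

(0, 9)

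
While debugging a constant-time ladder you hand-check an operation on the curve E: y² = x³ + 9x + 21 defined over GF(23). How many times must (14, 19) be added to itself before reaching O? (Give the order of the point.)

2P: tangent at (14, 19): λ = (3·14² + 9)/(2·19) ≡ 22/15. 15⁻¹ ≡ 20 (mod 23), so λ ≡ 22·20 ≡ 3.
  x = λ² - 14 - 14 = 9 - 28 ≡ 4; y = λ·(14 - 4) - 19 ≡ 11. → (4, 11)
3P: (4, 11) + (14, 19). λ = (19 - 11)/(14 - 4) ≡ 8/10 mod 23. 10⁻¹ ≡ 7 (mod 23), so λ ≡ 10.
  x = λ² - 4 - 14 = 100 - 18 ≡ 13; y = λ·(4 - 13) - 11 ≡ 14. → (13, 14)
4P: (13, 14) + (14, 19). λ = (19 - 14)/(14 - 13) ≡ 5/1 mod 23. 1⁻¹ ≡ 1 (mod 23), so λ ≡ 5.
  x = λ² - 13 - 14 = 25 - 27 ≡ 21; y = λ·(13 - 21) - 14 ≡ 15. → (21, 15)
5P: (21, 15) + (14, 19). λ = (19 - 15)/(14 - 21) ≡ 4/16 mod 23. 16⁻¹ ≡ 13 (mod 23), so λ ≡ 6.
  x = λ² - 21 - 14 = 36 - 35 ≡ 1; y = λ·(21 - 1) - 15 ≡ 13. → (1, 13)
6P: (1, 13) + (14, 19). λ = (19 - 13)/(14 - 1) ≡ 6/13 mod 23. 13⁻¹ ≡ 16 (mod 23) since 13·16 = 208 ≡ 1, so λ ≡ 4.
  x = λ² - 1 - 14 = 16 - 15 ≡ 1; y = λ·(1 - 1) - 13 ≡ 10. → (1, 10)
7P: (1, 10) + (14, 19). λ = (19 - 10)/(14 - 1) ≡ 9/13 mod 23. 13⁻¹ ≡ 16 (mod 23), so λ ≡ 6.
  x = λ² - 1 - 14 = 36 - 15 ≡ 21; y = λ·(1 - 21) - 10 ≡ 8. → (21, 8)
8P: (21, 8) + (14, 19). λ = (19 - 8)/(14 - 21) ≡ 11/16 mod 23. 16⁻¹ ≡ 13 (mod 23) since 16·13 = 208 ≡ 1, so λ ≡ 5.
  x = λ² - 21 - 14 = 25 - 35 ≡ 13; y = λ·(21 - 13) - 8 ≡ 9. → (13, 9)
9P: (13, 9) + (14, 19). λ = (19 - 9)/(14 - 13) ≡ 10/1 mod 23. 1⁻¹ ≡ 1 (mod 23), so λ ≡ 10.
  x = λ² - 13 - 14 = 100 - 27 ≡ 4; y = λ·(13 - 4) - 9 ≡ 12. → (4, 12)
10P: (4, 12) + (14, 19). λ = (19 - 12)/(14 - 4) ≡ 7/10 mod 23. 10⁻¹ ≡ 7 (mod 23) since 10·7 = 70 ≡ 1, so λ ≡ 3.
  x = λ² - 4 - 14 = 9 - 18 ≡ 14; y = λ·(4 - 14) - 12 ≡ 4. → (14, 4)
11P: (14, 4) + (14, 19): same x and y₁ ≡ -y₂, so the sum is O.
11P = O, so the order is 11.

11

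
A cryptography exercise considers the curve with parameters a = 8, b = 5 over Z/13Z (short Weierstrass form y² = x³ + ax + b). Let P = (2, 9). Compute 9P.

(1, 1)

Double-and-add on 9 = (1001)₂. Start with P = (2, 9) for the leading 1-bit.
double: tangent at (2, 9): λ = (3·2² + 8)/(2·9) ≡ 7/5. 5⁻¹ ≡ 8 (mod 13) since 5·8 = 40 ≡ 1, so λ ≡ 7·8 ≡ 4.
  x = λ² - 2 - 2 = 16 - 4 ≡ 12; y = λ·(2 - 12) - 9 ≡ 3. → (12, 3)
double: tangent at (12, 3): λ = (3·12² + 8)/(2·3) ≡ 11/6. 6⁻¹ ≡ 11 (mod 13), so λ ≡ 11·11 ≡ 4.
  x = λ² - 12 - 12 = 16 - 24 ≡ 5; y = λ·(12 - 5) - 3 ≡ 12. → (5, 12)
double: tangent at (5, 12): λ = (3·5² + 8)/(2·12) ≡ 5/11. 11⁻¹ ≡ 6 (mod 13) since 11·6 = 66 ≡ 1, so λ ≡ 5·6 ≡ 4.
  x = λ² - 5 - 5 = 16 - 10 ≡ 6; y = λ·(5 - 6) - 12 ≡ 10. → (6, 10)
add P: (6, 10) + (2, 9). λ = (9 - 10)/(2 - 6) ≡ 12/9 mod 13. 9⁻¹ ≡ 3 (mod 13) since 9·3 = 27 ≡ 1, so λ ≡ 10.
  x = λ² - 6 - 2 = 100 - 8 ≡ 1; y = λ·(6 - 1) - 10 ≡ 1. → (1, 1)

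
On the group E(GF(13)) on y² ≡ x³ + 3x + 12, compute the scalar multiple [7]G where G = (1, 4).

Repeated addition: build up to 7G.
2G: tangent at (1, 4): λ = (3·1² + 3)/(2·4) ≡ 6/8. 8⁻¹ ≡ 5 (mod 13) since 8·5 = 40 ≡ 1, so λ ≡ 6·5 ≡ 4.
  x = λ² - 1 - 1 = 16 - 2 ≡ 1; y = λ·(1 - 1) - 4 ≡ 9. → (1, 9)
3G: (1, 9) + (1, 4): same x and y₁ ≡ -y₂, so the sum is 𝒪.
4G: 𝒪 + (1, 4) = (1, 4) (identity).
5G: tangent at (1, 4): λ = (3·1² + 3)/(2·4) ≡ 6/8. 8⁻¹ ≡ 5 (mod 13), so λ ≡ 6·5 ≡ 4.
  x = λ² - 1 - 1 = 16 - 2 ≡ 1; y = λ·(1 - 1) - 4 ≡ 9. → (1, 9)
6G: (1, 9) + (1, 4): same x and y₁ ≡ -y₂, so the sum is 𝒪.
7G: 𝒪 + (1, 4) = (1, 4) (identity).

(1, 4)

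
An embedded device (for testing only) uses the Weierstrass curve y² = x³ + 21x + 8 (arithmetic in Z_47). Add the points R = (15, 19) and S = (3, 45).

(35, 40)

(15, 19) + (3, 45). λ = (45 - 19)/(3 - 15) ≡ 26/35 mod 47. 35⁻¹ ≡ 43 (mod 47), so λ ≡ 37.
  x = λ² - 15 - 3 = 1369 - 18 ≡ 35; y = λ·(15 - 35) - 19 ≡ 40. → (35, 40)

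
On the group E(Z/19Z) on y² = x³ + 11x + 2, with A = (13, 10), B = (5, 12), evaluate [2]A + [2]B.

First 2A:
Repeated addition: build up to 2A.
2A: tangent at (13, 10): λ = (3·13² + 11)/(2·10) ≡ 5/1. 1⁻¹ ≡ 1 (mod 19), so λ ≡ 5·1 ≡ 5.
  x = λ² - 13 - 13 = 25 - 26 ≡ 18; y = λ·(13 - 18) - 10 ≡ 3. → (18, 3)
2A = (18, 3).
Next 2B:
Repeated addition: build up to 2B.
2B: tangent at (5, 12): λ = (3·5² + 11)/(2·12) ≡ 10/5. 5⁻¹ ≡ 4 (mod 19), so λ ≡ 10·4 ≡ 2.
  x = λ² - 5 - 5 = 4 - 10 ≡ 13; y = λ·(5 - 13) - 12 ≡ 10. → (13, 10)
2B = (13, 10).
Finally 2A + 2B:
(18, 3) + (13, 10). λ = (10 - 3)/(13 - 18) ≡ 7/14 mod 19. 14⁻¹ ≡ 15 (mod 19) since 14·15 = 210 ≡ 1, so λ ≡ 10.
  x = λ² - 18 - 13 = 100 - 31 ≡ 12; y = λ·(18 - 12) - 3 ≡ 0. → (12, 0)

(12, 0)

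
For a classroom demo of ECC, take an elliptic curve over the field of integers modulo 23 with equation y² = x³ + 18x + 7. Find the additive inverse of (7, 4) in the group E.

(7, 19)

-(7, 4) = (7, -4 mod 23) = (7, 19).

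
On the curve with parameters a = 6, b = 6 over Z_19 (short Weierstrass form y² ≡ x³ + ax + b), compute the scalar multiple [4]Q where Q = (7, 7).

Repeated addition: build up to 4Q.
2Q: tangent at (7, 7): λ = (3·7² + 6)/(2·7) ≡ 1/14. 14⁻¹ ≡ 15 (mod 19), so λ ≡ 1·15 ≡ 15.
  x = λ² - 7 - 7 = 225 - 14 ≡ 2; y = λ·(7 - 2) - 7 ≡ 11. → (2, 11)
3Q: (2, 11) + (7, 7). λ = (7 - 11)/(7 - 2) ≡ 15/5 mod 19. 5⁻¹ ≡ 4 (mod 19), so λ ≡ 3.
  x = λ² - 2 - 7 = 9 - 9 ≡ 0; y = λ·(2 - 0) - 11 ≡ 14. → (0, 14)
4Q: (0, 14) + (7, 7). λ = (7 - 14)/(7 - 0) ≡ 12/7 mod 19. 7⁻¹ ≡ 11 (mod 19) since 7·11 = 77 ≡ 1, so λ ≡ 18.
  x = λ² - 0 - 7 = 324 - 7 ≡ 13; y = λ·(0 - 13) - 14 ≡ 18. → (13, 18)

(13, 18)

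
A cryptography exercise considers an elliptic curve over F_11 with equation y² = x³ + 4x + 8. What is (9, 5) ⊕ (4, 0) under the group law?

(10, 5)

(9, 5) + (4, 0). λ = (0 - 5)/(4 - 9) ≡ 6/6 mod 11. 6⁻¹ ≡ 2 (mod 11) since 6·2 = 12 ≡ 1, so λ ≡ 1.
  x = λ² - 9 - 4 = 1 - 13 ≡ 10; y = λ·(9 - 10) - 5 ≡ 5. → (10, 5)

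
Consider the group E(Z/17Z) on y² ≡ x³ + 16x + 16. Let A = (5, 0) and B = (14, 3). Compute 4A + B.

First 4A:
Repeated addition: build up to 4A.
2A: (5, 0) + (5, 0): same x and y₁ ≡ -y₂, so the sum is ∞.
3A: ∞ + (5, 0) = (5, 0) (identity).
4A: (5, 0) + (5, 0): same x and y₁ ≡ -y₂, so the sum is ∞.
4A = ∞.
Finally 4A + B:
∞ + (14, 3) = (14, 3) (identity).

(14, 3)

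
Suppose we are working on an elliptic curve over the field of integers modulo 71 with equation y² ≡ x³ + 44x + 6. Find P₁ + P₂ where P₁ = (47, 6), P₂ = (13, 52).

(60, 45)

(47, 6) + (13, 52). λ = (52 - 6)/(13 - 47) ≡ 46/37 mod 71. 37⁻¹ ≡ 48 (mod 71) since 37·48 = 1776 ≡ 1, so λ ≡ 7.
  x = λ² - 47 - 13 = 49 - 60 ≡ 60; y = λ·(47 - 60) - 6 ≡ 45. → (60, 45)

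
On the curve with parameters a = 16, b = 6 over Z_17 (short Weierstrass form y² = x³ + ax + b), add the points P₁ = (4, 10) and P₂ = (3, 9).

(11, 0)

(4, 10) + (3, 9). λ = (9 - 10)/(3 - 4) ≡ 16/16 mod 17. 16⁻¹ ≡ 16 (mod 17), so λ ≡ 1.
  x = λ² - 4 - 3 = 1 - 7 ≡ 11; y = λ·(4 - 11) - 10 ≡ 0. → (11, 0)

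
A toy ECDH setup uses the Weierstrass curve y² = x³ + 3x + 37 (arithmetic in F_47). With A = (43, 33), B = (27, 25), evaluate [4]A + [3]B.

(13, 8)

First 4A:
Double-and-add on 4 = (100)₂. Start with A = (43, 33) for the leading 1-bit.
double: tangent at (43, 33): λ = (3·43² + 3)/(2·33) ≡ 4/19. 19⁻¹ ≡ 5 (mod 47), so λ ≡ 4·5 ≡ 20.
  x = λ² - 43 - 43 = 400 - 86 ≡ 32; y = λ·(43 - 32) - 33 ≡ 46. → (32, 46)
double: tangent at (32, 46): λ = (3·32² + 3)/(2·46) ≡ 20/45. 45⁻¹ ≡ 23 (mod 47), so λ ≡ 20·23 ≡ 37.
  x = λ² - 32 - 32 = 1369 - 64 ≡ 36; y = λ·(32 - 36) - 46 ≡ 41. → (36, 41)
4A = (36, 41).
Next 3B:
Repeated addition: build up to 3B.
2B: tangent at (27, 25): λ = (3·27² + 3)/(2·25) ≡ 28/3. 3⁻¹ ≡ 16 (mod 47) since 3·16 = 48 ≡ 1, so λ ≡ 28·16 ≡ 25.
  x = λ² - 27 - 27 = 625 - 54 ≡ 7; y = λ·(27 - 7) - 25 ≡ 5. → (7, 5)
3B: (7, 5) + (27, 25). λ = (25 - 5)/(27 - 7) ≡ 20/20 mod 47. 20⁻¹ ≡ 40 (mod 47) since 20·40 = 800 ≡ 1, so λ ≡ 1.
  x = λ² - 7 - 27 = 1 - 34 ≡ 14; y = λ·(7 - 14) - 5 ≡ 35. → (14, 35)
3B = (14, 35).
Finally 4A + 3B:
(36, 41) + (14, 35). λ = (35 - 41)/(14 - 36) ≡ 41/25 mod 47. 25⁻¹ ≡ 32 (mod 47), so λ ≡ 43.
  x = λ² - 36 - 14 = 1849 - 50 ≡ 13; y = λ·(36 - 13) - 41 ≡ 8. → (13, 8)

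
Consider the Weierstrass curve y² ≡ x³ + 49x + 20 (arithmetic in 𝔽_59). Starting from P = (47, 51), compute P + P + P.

(10, 25)

Repeated addition: build up to 3P.
2P: tangent at (47, 51): λ = (3·47² + 49)/(2·51) ≡ 9/43. 43⁻¹ ≡ 11 (mod 59), so λ ≡ 9·11 ≡ 40.
  x = λ² - 47 - 47 = 1600 - 94 ≡ 31; y = λ·(47 - 31) - 51 ≡ 58. → (31, 58)
3P: (31, 58) + (47, 51). λ = (51 - 58)/(47 - 31) ≡ 52/16 mod 59. 16⁻¹ ≡ 48 (mod 59), so λ ≡ 18.
  x = λ² - 31 - 47 = 324 - 78 ≡ 10; y = λ·(31 - 10) - 58 ≡ 25. → (10, 25)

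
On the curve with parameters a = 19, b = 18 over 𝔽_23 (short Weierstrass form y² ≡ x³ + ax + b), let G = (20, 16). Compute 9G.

(19, 19)

Double-and-add on 9 = (1001)₂. Start with G = (20, 16) for the leading 1-bit.
double: tangent at (20, 16): λ = (3·20² + 19)/(2·16) ≡ 0/9. 9⁻¹ ≡ 18 (mod 23), so λ ≡ 0·18 ≡ 0.
  x = λ² - 20 - 20 = 0 - 40 ≡ 6; y = λ·(20 - 6) - 16 ≡ 7. → (6, 7)
double: tangent at (6, 7): λ = (3·6² + 19)/(2·7) ≡ 12/14. 14⁻¹ ≡ 5 (mod 23), so λ ≡ 12·5 ≡ 14.
  x = λ² - 6 - 6 = 196 - 12 ≡ 0; y = λ·(6 - 0) - 7 ≡ 8. → (0, 8)
double: tangent at (0, 8): λ = (3·0² + 19)/(2·8) ≡ 19/16. 16⁻¹ ≡ 13 (mod 23), so λ ≡ 19·13 ≡ 17.
  x = λ² - 0 - 0 = 289 - 0 ≡ 13; y = λ·(0 - 13) - 8 ≡ 1. → (13, 1)
add G: (13, 1) + (20, 16). λ = (16 - 1)/(20 - 13) ≡ 15/7 mod 23. 7⁻¹ ≡ 10 (mod 23) since 7·10 = 70 ≡ 1, so λ ≡ 12.
  x = λ² - 13 - 20 = 144 - 33 ≡ 19; y = λ·(13 - 19) - 1 ≡ 19. → (19, 19)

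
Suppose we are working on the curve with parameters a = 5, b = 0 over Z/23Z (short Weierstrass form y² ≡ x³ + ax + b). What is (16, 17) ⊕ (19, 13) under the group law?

(16, 17) + (19, 13). λ = (13 - 17)/(19 - 16) ≡ 19/3 mod 23. 3⁻¹ ≡ 8 (mod 23) since 3·8 = 24 ≡ 1, so λ ≡ 14.
  x = λ² - 16 - 19 = 196 - 35 ≡ 0; y = λ·(16 - 0) - 17 ≡ 0. → (0, 0)

(0, 0)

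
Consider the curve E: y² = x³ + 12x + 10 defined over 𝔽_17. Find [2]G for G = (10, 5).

tangent at (10, 5): λ = (3·10² + 12)/(2·5) ≡ 6/10. 10⁻¹ ≡ 12 (mod 17) since 10·12 = 120 ≡ 1, so λ ≡ 6·12 ≡ 4.
  x = λ² - 10 - 10 = 16 - 20 ≡ 13; y = λ·(10 - 13) - 5 ≡ 0. → (13, 0)

(13, 0)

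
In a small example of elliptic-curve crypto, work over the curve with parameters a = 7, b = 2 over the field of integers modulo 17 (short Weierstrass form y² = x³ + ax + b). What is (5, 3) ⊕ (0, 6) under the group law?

(11, 4)

(5, 3) + (0, 6). λ = (6 - 3)/(0 - 5) ≡ 3/12 mod 17. 12⁻¹ ≡ 10 (mod 17) since 12·10 = 120 ≡ 1, so λ ≡ 13.
  x = λ² - 5 - 0 = 169 - 5 ≡ 11; y = λ·(5 - 11) - 3 ≡ 4. → (11, 4)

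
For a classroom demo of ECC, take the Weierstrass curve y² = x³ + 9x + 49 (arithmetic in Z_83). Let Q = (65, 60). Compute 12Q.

Double-and-add on 12 = (1100)₂. Start with Q = (65, 60) for the leading 1-bit.
double: tangent at (65, 60): λ = (3·65² + 9)/(2·60) ≡ 68/37. 37⁻¹ ≡ 9 (mod 83) since 37·9 = 333 ≡ 1, so λ ≡ 68·9 ≡ 31.
  x = λ² - 65 - 65 = 961 - 130 ≡ 1; y = λ·(65 - 1) - 60 ≡ 15. → (1, 15)
add Q: (1, 15) + (65, 60). λ = (60 - 15)/(65 - 1) ≡ 45/64 mod 83. 64⁻¹ ≡ 48 (mod 83), so λ ≡ 2.
  x = λ² - 1 - 65 = 4 - 66 ≡ 21; y = λ·(1 - 21) - 15 ≡ 28. → (21, 28)
double: tangent at (21, 28): λ = (3·21² + 9)/(2·28) ≡ 4/56. 56⁻¹ ≡ 43 (mod 83), so λ ≡ 4·43 ≡ 6.
  x = λ² - 21 - 21 = 36 - 42 ≡ 77; y = λ·(21 - 77) - 28 ≡ 51. → (77, 51)
double: tangent at (77, 51): λ = (3·77² + 9)/(2·51) ≡ 34/19. 19⁻¹ ≡ 35 (mod 83), so λ ≡ 34·35 ≡ 28.
  x = λ² - 77 - 77 = 784 - 154 ≡ 49; y = λ·(77 - 49) - 51 ≡ 69. → (49, 69)

(49, 69)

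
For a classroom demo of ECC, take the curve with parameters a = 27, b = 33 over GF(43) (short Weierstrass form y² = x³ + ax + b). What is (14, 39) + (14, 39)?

tangent at (14, 39): λ = (3·14² + 27)/(2·39) ≡ 13/35. 35⁻¹ ≡ 16 (mod 43), so λ ≡ 13·16 ≡ 36.
  x = λ² - 14 - 14 = 1296 - 28 ≡ 21; y = λ·(14 - 21) - 39 ≡ 10. → (21, 10)

(21, 10)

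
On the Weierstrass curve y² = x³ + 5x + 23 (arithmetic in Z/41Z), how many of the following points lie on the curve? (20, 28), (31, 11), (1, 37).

2

(20, 28): 28² ≡ 5, rhs ≡ 5 → on.
(31, 11): 11² ≡ 39, rhs ≡ 39 → on.
(1, 37): 37² ≡ 16, rhs ≡ 29 → off.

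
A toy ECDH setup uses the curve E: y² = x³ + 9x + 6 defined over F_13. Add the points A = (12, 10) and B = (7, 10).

(12, 10) + (7, 10). λ = (10 - 10)/(7 - 12) ≡ 0/8 mod 13. 8⁻¹ ≡ 5 (mod 13), so λ ≡ 0.
  x = λ² - 12 - 7 = 0 - 19 ≡ 7; y = λ·(12 - 7) - 10 ≡ 3. → (7, 3)

(7, 3)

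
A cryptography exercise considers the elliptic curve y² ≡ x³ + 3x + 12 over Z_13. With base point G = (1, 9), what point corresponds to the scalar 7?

Double-and-add on 7 = (111)₂. Start with G = (1, 9) for the leading 1-bit.
double: tangent at (1, 9): λ = (3·1² + 3)/(2·9) ≡ 6/5. 5⁻¹ ≡ 8 (mod 13) since 5·8 = 40 ≡ 1, so λ ≡ 6·8 ≡ 9.
  x = λ² - 1 - 1 = 81 - 2 ≡ 1; y = λ·(1 - 1) - 9 ≡ 4. → (1, 4)
add G: (1, 4) + (1, 9): same x and y₁ ≡ -y₂, so the sum is the point at infinity.
double: the point at infinity + the point at infinity = the point at infinity (identity).
add G: the point at infinity + (1, 9) = (1, 9) (identity).

(1, 9)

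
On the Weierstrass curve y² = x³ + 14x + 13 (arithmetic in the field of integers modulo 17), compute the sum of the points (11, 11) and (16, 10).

(5, 15)

(11, 11) + (16, 10). λ = (10 - 11)/(16 - 11) ≡ 16/5 mod 17. 5⁻¹ ≡ 7 (mod 17), so λ ≡ 10.
  x = λ² - 11 - 16 = 100 - 27 ≡ 5; y = λ·(11 - 5) - 11 ≡ 15. → (5, 15)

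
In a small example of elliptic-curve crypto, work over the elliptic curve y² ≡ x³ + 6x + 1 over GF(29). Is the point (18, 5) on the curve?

y² = 5² ≡ 25; x³ + 6x + 1 = 5941 ≡ 25 (mod 29). 25 = 25.

yes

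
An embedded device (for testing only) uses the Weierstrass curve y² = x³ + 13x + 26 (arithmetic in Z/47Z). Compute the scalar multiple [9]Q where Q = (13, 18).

Repeated addition: build up to 9Q.
2Q: tangent at (13, 18): λ = (3·13² + 13)/(2·18) ≡ 3/36. 36⁻¹ ≡ 17 (mod 47), so λ ≡ 3·17 ≡ 4.
  x = λ² - 13 - 13 = 16 - 26 ≡ 37; y = λ·(13 - 37) - 18 ≡ 27. → (37, 27)
3Q: (37, 27) + (13, 18). λ = (18 - 27)/(13 - 37) ≡ 38/23 mod 47. 23⁻¹ ≡ 45 (mod 47), so λ ≡ 18.
  x = λ² - 37 - 13 = 324 - 50 ≡ 39; y = λ·(37 - 39) - 27 ≡ 31. → (39, 31)
4Q: (39, 31) + (13, 18). λ = (18 - 31)/(13 - 39) ≡ 34/21 mod 47. 21⁻¹ ≡ 9 (mod 47) since 21·9 = 189 ≡ 1, so λ ≡ 24.
  x = λ² - 39 - 13 = 576 - 52 ≡ 7; y = λ·(39 - 7) - 31 ≡ 32. → (7, 32)
5Q: (7, 32) + (13, 18). λ = (18 - 32)/(13 - 7) ≡ 33/6 mod 47. 6⁻¹ ≡ 8 (mod 47) since 6·8 = 48 ≡ 1, so λ ≡ 29.
  x = λ² - 7 - 13 = 841 - 20 ≡ 22; y = λ·(7 - 22) - 32 ≡ 3. → (22, 3)
6Q: (22, 3) + (13, 18). λ = (18 - 3)/(13 - 22) ≡ 15/38 mod 47. 38⁻¹ ≡ 26 (mod 47), so λ ≡ 14.
  x = λ² - 22 - 13 = 196 - 35 ≡ 20; y = λ·(22 - 20) - 3 ≡ 25. → (20, 25)
7Q: (20, 25) + (13, 18). λ = (18 - 25)/(13 - 20) ≡ 40/40 mod 47. 40⁻¹ ≡ 20 (mod 47) since 40·20 = 800 ≡ 1, so λ ≡ 1.
  x = λ² - 20 - 13 = 1 - 33 ≡ 15; y = λ·(20 - 15) - 25 ≡ 27. → (15, 27)
8Q: (15, 27) + (13, 18). λ = (18 - 27)/(13 - 15) ≡ 38/45 mod 47. 45⁻¹ ≡ 23 (mod 47), so λ ≡ 28.
  x = λ² - 15 - 13 = 784 - 28 ≡ 4; y = λ·(15 - 4) - 27 ≡ 46. → (4, 46)
9Q: (4, 46) + (13, 18). λ = (18 - 46)/(13 - 4) ≡ 19/9 mod 47. 9⁻¹ ≡ 21 (mod 47), so λ ≡ 23.
  x = λ² - 4 - 13 = 529 - 17 ≡ 42; y = λ·(4 - 42) - 46 ≡ 20. → (42, 20)

(42, 20)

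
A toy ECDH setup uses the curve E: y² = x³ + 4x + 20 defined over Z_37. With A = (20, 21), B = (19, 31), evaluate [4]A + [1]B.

(6, 36)

First 4A:
Repeated addition: build up to 4A.
2A: tangent at (20, 21): λ = (3·20² + 4)/(2·21) ≡ 20/5. 5⁻¹ ≡ 15 (mod 37) since 5·15 = 75 ≡ 1, so λ ≡ 20·15 ≡ 4.
  x = λ² - 20 - 20 = 16 - 40 ≡ 13; y = λ·(20 - 13) - 21 ≡ 7. → (13, 7)
3A: (13, 7) + (20, 21). λ = (21 - 7)/(20 - 13) ≡ 14/7 mod 37. 7⁻¹ ≡ 16 (mod 37), so λ ≡ 2.
  x = λ² - 13 - 20 = 4 - 33 ≡ 8; y = λ·(13 - 8) - 7 ≡ 3. → (8, 3)
4A: (8, 3) + (20, 21). λ = (21 - 3)/(20 - 8) ≡ 18/12 mod 37. 12⁻¹ ≡ 34 (mod 37), so λ ≡ 20.
  x = λ² - 8 - 20 = 400 - 28 ≡ 2; y = λ·(8 - 2) - 3 ≡ 6. → (2, 6)
4A = (2, 6).
Finally 4A + B:
(2, 6) + (19, 31). λ = (31 - 6)/(19 - 2) ≡ 25/17 mod 37. 17⁻¹ ≡ 24 (mod 37) since 17·24 = 408 ≡ 1, so λ ≡ 8.
  x = λ² - 2 - 19 = 64 - 21 ≡ 6; y = λ·(2 - 6) - 6 ≡ 36. → (6, 36)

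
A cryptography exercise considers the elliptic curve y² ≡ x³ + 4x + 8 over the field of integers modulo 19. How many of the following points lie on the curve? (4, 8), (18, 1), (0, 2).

(4, 8): 8² ≡ 7, rhs ≡ 12 → off.
(18, 1): 1² ≡ 1, rhs ≡ 3 → off.
(0, 2): 2² ≡ 4, rhs ≡ 8 → off.

0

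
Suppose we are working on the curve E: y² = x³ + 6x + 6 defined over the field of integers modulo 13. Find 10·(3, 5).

Write P = (3, 5).
Repeated addition: build up to 10P.
2P: tangent at (3, 5): λ = (3·3² + 6)/(2·5) ≡ 7/10. 10⁻¹ ≡ 4 (mod 13), so λ ≡ 7·4 ≡ 2.
  x = λ² - 3 - 3 = 4 - 6 ≡ 11; y = λ·(3 - 11) - 5 ≡ 5. → (11, 5)
3P: (11, 5) + (3, 5). λ = (5 - 5)/(3 - 11) ≡ 0/5 mod 13. 5⁻¹ ≡ 8 (mod 13) since 5·8 = 40 ≡ 1, so λ ≡ 0.
  x = λ² - 11 - 3 = 0 - 14 ≡ 12; y = λ·(11 - 12) - 5 ≡ 8. → (12, 8)
4P: (12, 8) + (3, 5). λ = (5 - 8)/(3 - 12) ≡ 10/4 mod 13. 4⁻¹ ≡ 10 (mod 13), so λ ≡ 9.
  x = λ² - 12 - 3 = 81 - 15 ≡ 1; y = λ·(12 - 1) - 8 ≡ 0. → (1, 0)
5P: (1, 0) + (3, 5). λ = (5 - 0)/(3 - 1) ≡ 5/2 mod 13. 2⁻¹ ≡ 7 (mod 13) since 2·7 = 14 ≡ 1, so λ ≡ 9.
  x = λ² - 1 - 3 = 81 - 4 ≡ 12; y = λ·(1 - 12) - 0 ≡ 5. → (12, 5)
6P: (12, 5) + (3, 5). λ = (5 - 5)/(3 - 12) ≡ 0/4 mod 13. 4⁻¹ ≡ 10 (mod 13), so λ ≡ 0.
  x = λ² - 12 - 3 = 0 - 15 ≡ 11; y = λ·(12 - 11) - 5 ≡ 8. → (11, 8)
7P: (11, 8) + (3, 5). λ = (5 - 8)/(3 - 11) ≡ 10/5 mod 13. 5⁻¹ ≡ 8 (mod 13) since 5·8 = 40 ≡ 1, so λ ≡ 2.
  x = λ² - 11 - 3 = 4 - 14 ≡ 3; y = λ·(11 - 3) - 8 ≡ 8. → (3, 8)
8P: (3, 8) + (3, 5): same x and y₁ ≡ -y₂, so the sum is 𝒪.
9P: 𝒪 + (3, 5) = (3, 5) (identity).
10P: tangent at (3, 5): λ = (3·3² + 6)/(2·5) ≡ 7/10. 10⁻¹ ≡ 4 (mod 13), so λ ≡ 7·4 ≡ 2.
  x = λ² - 3 - 3 = 4 - 6 ≡ 11; y = λ·(3 - 11) - 5 ≡ 5. → (11, 5)

(11, 5)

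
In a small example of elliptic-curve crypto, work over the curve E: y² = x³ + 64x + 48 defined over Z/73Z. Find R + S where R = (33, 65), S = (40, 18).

(33, 65) + (40, 18). λ = (18 - 65)/(40 - 33) ≡ 26/7 mod 73. 7⁻¹ ≡ 21 (mod 73) since 7·21 = 147 ≡ 1, so λ ≡ 35.
  x = λ² - 33 - 40 = 1225 - 73 ≡ 57; y = λ·(33 - 57) - 65 ≡ 44. → (57, 44)

(57, 44)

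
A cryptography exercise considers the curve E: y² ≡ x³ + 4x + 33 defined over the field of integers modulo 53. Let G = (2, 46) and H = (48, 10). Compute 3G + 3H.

First 3G:
Repeated addition: build up to 3G.
2G: tangent at (2, 46): λ = (3·2² + 4)/(2·46) ≡ 16/39. 39⁻¹ ≡ 34 (mod 53), so λ ≡ 16·34 ≡ 14.
  x = λ² - 2 - 2 = 196 - 4 ≡ 33; y = λ·(2 - 33) - 46 ≡ 50. → (33, 50)
3G: (33, 50) + (2, 46). λ = (46 - 50)/(2 - 33) ≡ 49/22 mod 53. 22⁻¹ ≡ 41 (mod 53), so λ ≡ 48.
  x = λ² - 33 - 2 = 2304 - 35 ≡ 43; y = λ·(33 - 43) - 50 ≡ 0. → (43, 0)
3G = (43, 0).
Next 3H:
Repeated addition: build up to 3H.
2H: tangent at (48, 10): λ = (3·48² + 4)/(2·10) ≡ 26/20. 20⁻¹ ≡ 8 (mod 53), so λ ≡ 26·8 ≡ 49.
  x = λ² - 48 - 48 = 2401 - 96 ≡ 26; y = λ·(48 - 26) - 10 ≡ 8. → (26, 8)
3H: (26, 8) + (48, 10). λ = (10 - 8)/(48 - 26) ≡ 2/22 mod 53. 22⁻¹ ≡ 41 (mod 53), so λ ≡ 29.
  x = λ² - 26 - 48 = 841 - 74 ≡ 25; y = λ·(26 - 25) - 8 ≡ 21. → (25, 21)
3H = (25, 21).
Finally 3G + 3H:
(43, 0) + (25, 21). λ = (21 - 0)/(25 - 43) ≡ 21/35 mod 53. 35⁻¹ ≡ 50 (mod 53) since 35·50 = 1750 ≡ 1, so λ ≡ 43.
  x = λ² - 43 - 25 = 1849 - 68 ≡ 32; y = λ·(43 - 32) - 0 ≡ 49. → (32, 49)

(32, 49)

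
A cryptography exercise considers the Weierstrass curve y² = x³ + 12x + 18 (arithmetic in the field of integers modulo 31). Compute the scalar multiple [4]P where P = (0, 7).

(15, 15)

Repeated addition: build up to 4P.
2P: tangent at (0, 7): λ = (3·0² + 12)/(2·7) ≡ 12/14. 14⁻¹ ≡ 20 (mod 31), so λ ≡ 12·20 ≡ 23.
  x = λ² - 0 - 0 = 529 - 0 ≡ 2; y = λ·(0 - 2) - 7 ≡ 9. → (2, 9)
3P: (2, 9) + (0, 7). λ = (7 - 9)/(0 - 2) ≡ 29/29 mod 31. 29⁻¹ ≡ 15 (mod 31), so λ ≡ 1.
  x = λ² - 2 - 0 = 1 - 2 ≡ 30; y = λ·(2 - 30) - 9 ≡ 25. → (30, 25)
4P: (30, 25) + (0, 7). λ = (7 - 25)/(0 - 30) ≡ 13/1 mod 31. 1⁻¹ ≡ 1 (mod 31), so λ ≡ 13.
  x = λ² - 30 - 0 = 169 - 30 ≡ 15; y = λ·(30 - 15) - 25 ≡ 15. → (15, 15)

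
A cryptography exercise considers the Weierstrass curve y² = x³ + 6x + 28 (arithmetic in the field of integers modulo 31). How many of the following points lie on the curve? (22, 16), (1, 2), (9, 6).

2

(22, 16): 16² ≡ 8, rhs ≡ 20 → off.
(1, 2): 2² ≡ 4, rhs ≡ 4 → on.
(9, 6): 6² ≡ 5, rhs ≡ 5 → on.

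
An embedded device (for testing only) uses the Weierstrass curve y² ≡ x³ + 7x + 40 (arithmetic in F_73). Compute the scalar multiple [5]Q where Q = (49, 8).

(39, 65)

Repeated addition: build up to 5Q.
2Q: tangent at (49, 8): λ = (3·49² + 7)/(2·8) ≡ 56/16. 16⁻¹ ≡ 32 (mod 73), so λ ≡ 56·32 ≡ 40.
  x = λ² - 49 - 49 = 1600 - 98 ≡ 42; y = λ·(49 - 42) - 8 ≡ 53. → (42, 53)
3Q: (42, 53) + (49, 8). λ = (8 - 53)/(49 - 42) ≡ 28/7 mod 73. 7⁻¹ ≡ 21 (mod 73) since 7·21 = 147 ≡ 1, so λ ≡ 4.
  x = λ² - 42 - 49 = 16 - 91 ≡ 71; y = λ·(42 - 71) - 53 ≡ 50. → (71, 50)
4Q: (71, 50) + (49, 8). λ = (8 - 50)/(49 - 71) ≡ 31/51 mod 73. 51⁻¹ ≡ 63 (mod 73), so λ ≡ 55.
  x = λ² - 71 - 49 = 3025 - 120 ≡ 58; y = λ·(71 - 58) - 50 ≡ 8. → (58, 8)
5Q: (58, 8) + (49, 8). λ = (8 - 8)/(49 - 58) ≡ 0/64 mod 73. 64⁻¹ ≡ 8 (mod 73), so λ ≡ 0.
  x = λ² - 58 - 49 = 0 - 107 ≡ 39; y = λ·(58 - 39) - 8 ≡ 65. → (39, 65)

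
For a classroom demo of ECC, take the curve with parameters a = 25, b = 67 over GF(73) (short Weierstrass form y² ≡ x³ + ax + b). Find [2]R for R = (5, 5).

(17, 21)

tangent at (5, 5): λ = (3·5² + 25)/(2·5) ≡ 27/10. 10⁻¹ ≡ 22 (mod 73) since 10·22 = 220 ≡ 1, so λ ≡ 27·22 ≡ 10.
  x = λ² - 5 - 5 = 100 - 10 ≡ 17; y = λ·(5 - 17) - 5 ≡ 21. → (17, 21)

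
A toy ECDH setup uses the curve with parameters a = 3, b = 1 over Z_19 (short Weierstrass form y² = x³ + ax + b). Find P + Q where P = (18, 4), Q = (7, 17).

(18, 4) + (7, 17). λ = (17 - 4)/(7 - 18) ≡ 13/8 mod 19. 8⁻¹ ≡ 12 (mod 19) since 8·12 = 96 ≡ 1, so λ ≡ 4.
  x = λ² - 18 - 7 = 16 - 25 ≡ 10; y = λ·(18 - 10) - 4 ≡ 9. → (10, 9)

(10, 9)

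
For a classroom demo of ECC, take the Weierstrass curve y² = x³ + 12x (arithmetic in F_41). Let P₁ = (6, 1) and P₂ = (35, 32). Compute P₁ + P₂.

(36, 15)

(6, 1) + (35, 32). λ = (32 - 1)/(35 - 6) ≡ 31/29 mod 41. 29⁻¹ ≡ 17 (mod 41), so λ ≡ 35.
  x = λ² - 6 - 35 = 1225 - 41 ≡ 36; y = λ·(6 - 36) - 1 ≡ 15. → (36, 15)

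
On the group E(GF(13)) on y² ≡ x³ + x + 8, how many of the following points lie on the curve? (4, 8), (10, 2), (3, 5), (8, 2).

(4, 8): 8² ≡ 12, rhs ≡ 11 → off.
(10, 2): 2² ≡ 4, rhs ≡ 4 → on.
(3, 5): 5² ≡ 12, rhs ≡ 12 → on.
(8, 2): 2² ≡ 4, rhs ≡ 8 → off.

2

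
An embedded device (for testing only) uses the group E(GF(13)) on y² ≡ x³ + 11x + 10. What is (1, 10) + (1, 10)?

(2, 1)

tangent at (1, 10): λ = (3·1² + 11)/(2·10) ≡ 1/7. 7⁻¹ ≡ 2 (mod 13), so λ ≡ 1·2 ≡ 2.
  x = λ² - 1 - 1 = 4 - 2 ≡ 2; y = λ·(1 - 2) - 10 ≡ 1. → (2, 1)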